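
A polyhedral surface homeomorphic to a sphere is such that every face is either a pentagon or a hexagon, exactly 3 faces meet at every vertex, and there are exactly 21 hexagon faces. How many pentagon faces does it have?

12

Let x be the number of pentagons; then F = 21 + x.
Edge–face incidences: 2E = 6·21 + 5·x = 126 + 5x.
Every vertex has degree 3, so 3V = 2E.
Euler: V − E + F = 2 ⇒ (2E)/3 − E + (21 + x) = 2.
Multiply by 6: 2·(2E) − 3·(2E) + 6·(21 + x) = 12, i.e. 126 + 6x − (126 + 5x) = 12.
Collecting terms: x = 12.
Then 2E = 126 + 5·12 = 186, so E = 93, V = 2E/3 = 62, F = 21 + 12 = 33.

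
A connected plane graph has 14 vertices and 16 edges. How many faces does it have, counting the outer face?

4

Euler's formula for a connected plane graph: V − E + F = 2, so F = 2 − 14 + 16 = 4.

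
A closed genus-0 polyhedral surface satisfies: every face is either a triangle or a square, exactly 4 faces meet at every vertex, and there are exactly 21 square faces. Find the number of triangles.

8

Let x be the number of triangles; then F = 21 + x.
Edge–face incidences: 2E = 4·21 + 3·x = 84 + 3x.
Every vertex has degree 4, so 4V = 2E.
Euler: V − E + F = 2 ⇒ (2E)/4 − E + (21 + x) = 2.
Multiply by 8: 2·(2E) − 4·(2E) + 8·(21 + x) = 16, i.e. 168 + 8x − 2·(84 + 3x) = 16.
Collecting terms: 2x = 16, so x = 8.
Then 2E = 84 + 3·8 = 108, so E = 54, V = 2E/4 = 27, F = 21 + 8 = 29.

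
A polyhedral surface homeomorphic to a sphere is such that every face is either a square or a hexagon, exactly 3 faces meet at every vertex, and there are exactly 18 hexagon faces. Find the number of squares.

Let x be the number of squares; then F = 18 + x.
Edge–face incidences: 2E = 6·18 + 4·x = 108 + 4x.
Every vertex has degree 3, so 3V = 2E.
Euler: V − E + F = 2 ⇒ (2E)/3 − E + (18 + x) = 2.
Multiply by 6: 2·(2E) − 3·(2E) + 6·(18 + x) = 12, i.e. 108 + 6x − (108 + 4x) = 12.
Collecting terms: 2x = 12, so x = 6.
Then 2E = 108 + 4·6 = 132, so E = 66, V = 2E/3 = 44, F = 18 + 6 = 24.

6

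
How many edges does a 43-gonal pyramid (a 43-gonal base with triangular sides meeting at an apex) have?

A pyramid on an n-gon base has one n-gon and n triangles: V = 43 + 1 = 44, E = 2·43 = 86, F = 43 + 1 = 44.
Check: V − E + F = 44 − 86 + 44 = 2.

86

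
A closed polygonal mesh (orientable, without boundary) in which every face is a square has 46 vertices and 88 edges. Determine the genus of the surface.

Every face is a square and each edge borders two faces, so 4F = 2·88, giving F = 44.
χ = V − E + F = 46 − 88 + 44 = 2.
For a closed orientable surface χ = 2 − 2g, so g = (2 − (2))/2 = 0.

0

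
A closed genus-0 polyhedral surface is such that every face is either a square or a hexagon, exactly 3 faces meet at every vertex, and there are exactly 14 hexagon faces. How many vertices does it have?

Let x be the number of squares; then F = 14 + x.
Edge–face incidences: 2E = 6·14 + 4·x = 84 + 4x.
Every vertex has degree 3, so 3V = 2E.
Euler: V − E + F = 2 ⇒ (2E)/3 − E + (14 + x) = 2.
Multiply by 6: 2·(2E) − 3·(2E) + 6·(14 + x) = 12, i.e. 84 + 6x − (84 + 4x) = 12.
Collecting terms: 2x = 12, so x = 6.
Then 2E = 84 + 4·6 = 108, so E = 54, V = 2E/3 = 36, F = 14 + 6 = 20.

36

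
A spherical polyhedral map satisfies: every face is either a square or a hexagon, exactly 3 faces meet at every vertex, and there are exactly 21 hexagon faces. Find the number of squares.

Let x be the number of squares; then F = 21 + x.
Edge–face incidences: 2E = 6·21 + 4·x = 126 + 4x.
Every vertex has degree 3, so 3V = 2E.
Euler: V − E + F = 2 ⇒ (2E)/3 − E + (21 + x) = 2.
Multiply by 6: 2·(2E) − 3·(2E) + 6·(21 + x) = 12, i.e. 126 + 6x − (126 + 4x) = 12.
Collecting terms: 2x = 12, so x = 6.
Then 2E = 126 + 4·6 = 150, so E = 75, V = 2E/3 = 50, F = 21 + 6 = 27.

6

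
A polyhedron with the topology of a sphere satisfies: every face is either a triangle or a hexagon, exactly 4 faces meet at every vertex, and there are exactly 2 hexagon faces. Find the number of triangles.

12

Let x be the number of triangles; then F = 2 + x.
Edge–face incidences: 2E = 6·2 + 3·x = 12 + 3x.
Every vertex has degree 4, so 4V = 2E.
Euler: V − E + F = 2 ⇒ (2E)/4 − E + (2 + x) = 2.
Multiply by 8: 2·(2E) − 4·(2E) + 8·(2 + x) = 16, i.e. 16 + 8x − 2·(12 + 3x) = 16.
Collecting terms: 2x − 8 = 16, so 2x = 24, so x = 12.
Then 2E = 12 + 3·12 = 48, so E = 24, V = 2E/4 = 12, F = 2 + 12 = 14.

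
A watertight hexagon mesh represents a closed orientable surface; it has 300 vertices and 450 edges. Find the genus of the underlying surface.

Every face is a hexagon and each edge borders two faces, so 6F = 2·450, giving F = 150.
χ = V − E + F = 300 − 450 + 150 = 0.
For a closed orientable surface χ = 2 − 2g, so g = (2 − (0))/2 = 1.

1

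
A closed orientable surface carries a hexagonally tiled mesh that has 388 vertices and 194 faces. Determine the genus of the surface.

1

Every face is a hexagon, so 2E = 6·194 = 1164, giving E = 582.
χ = V − E + F = 388 − 582 + 194 = 0.
For a closed orientable surface χ = 2 − 2g, so g = (2 − (0))/2 = 1.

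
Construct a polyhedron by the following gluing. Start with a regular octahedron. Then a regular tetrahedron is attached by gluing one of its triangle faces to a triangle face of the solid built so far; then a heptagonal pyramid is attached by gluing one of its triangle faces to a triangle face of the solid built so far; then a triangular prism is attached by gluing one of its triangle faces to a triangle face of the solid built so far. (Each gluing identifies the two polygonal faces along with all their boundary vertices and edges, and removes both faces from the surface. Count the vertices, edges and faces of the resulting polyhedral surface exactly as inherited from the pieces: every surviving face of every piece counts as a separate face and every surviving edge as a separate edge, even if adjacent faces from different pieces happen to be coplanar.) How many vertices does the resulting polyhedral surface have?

15

A regular octahedron: V=6, E=12, F=8.
Attach a regular tetrahedron (V=4, E=6, F=4) along a 3-gon: merge 3 vertices and 3 edges, delete both glued faces → V=7, E=15, F=10.
Attach a heptagonal pyramid (V=8, E=14, F=8) along a 3-gon: merge 3 vertices and 3 edges, delete both glued faces → V=12, E=26, F=16.
Attach a triangular prism (V=6, E=9, F=5) along a 3-gon: merge 3 vertices and 3 edges, delete both glued faces → V=15, E=32, F=19.
Check: V − E + F = 15 − 32 + 19 = 2.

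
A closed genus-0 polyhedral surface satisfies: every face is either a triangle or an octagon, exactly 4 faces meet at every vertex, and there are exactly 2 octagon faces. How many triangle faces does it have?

Let x be the number of triangles; then F = 2 + x.
Edge–face incidences: 2E = 8·2 + 3·x = 16 + 3x.
Every vertex has degree 4, so 4V = 2E.
Euler: V − E + F = 2 ⇒ (2E)/4 − E + (2 + x) = 2.
Multiply by 8: 2·(2E) − 4·(2E) + 8·(2 + x) = 16, i.e. 16 + 8x − 2·(16 + 3x) = 16.
Collecting terms: 2x − 16 = 16, so 2x = 32, so x = 16.
Then 2E = 16 + 3·16 = 64, so E = 32, V = 2E/4 = 16, F = 2 + 16 = 18.

16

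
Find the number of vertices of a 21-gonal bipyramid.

A bipyramid over an n-gon has 2n triangular faces and n + 2 vertices: V = 21 + 2 = 23, E = 3·21 = 63, F = 2·21 = 42.

23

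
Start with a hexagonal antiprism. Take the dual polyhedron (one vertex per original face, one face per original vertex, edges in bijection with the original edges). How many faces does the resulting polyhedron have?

12

The base solid has V = 12, E = 24, F = 14.
The dual swaps V and F and preserves E: V′ = F = 14, E′ = E = 24, F′ = V = 12.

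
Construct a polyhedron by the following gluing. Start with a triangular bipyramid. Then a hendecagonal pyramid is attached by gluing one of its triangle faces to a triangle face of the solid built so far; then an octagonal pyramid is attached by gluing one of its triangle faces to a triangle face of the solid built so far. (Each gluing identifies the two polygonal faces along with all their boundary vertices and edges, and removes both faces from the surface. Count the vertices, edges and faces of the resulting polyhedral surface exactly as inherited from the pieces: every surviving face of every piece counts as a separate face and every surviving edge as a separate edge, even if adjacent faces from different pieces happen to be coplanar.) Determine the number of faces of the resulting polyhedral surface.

A triangular bipyramid: V=5, E=9, F=6.
Attach a hendecagonal pyramid (V=12, E=22, F=12) along a 3-gon: merge 3 vertices and 3 edges, delete both glued faces → V=14, E=28, F=16.
Attach an octagonal pyramid (V=9, E=16, F=9) along a 3-gon: merge 3 vertices and 3 edges, delete both glued faces → V=20, E=41, F=23.
Check: V − E + F = 20 − 41 + 23 = 2.

23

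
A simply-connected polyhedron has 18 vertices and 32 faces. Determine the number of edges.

48

Here V − E + F = 2.
E = V + F − (2) = 18 + 32 − (2) = 48.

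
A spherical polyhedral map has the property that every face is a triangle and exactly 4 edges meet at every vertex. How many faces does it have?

Each face has 3 edges and each edge borders two faces, so 2E = 3F.
Each vertex has degree 4, so 4V = 2E and hence V = 3F/4.
Euler: V − E + F = 2 ⇒ (3F/4) − (3F/2) + F = 2.
Multiply by 8: (6 − 12 + 8)F = 16, i.e. 2F = 16.
So F = 8, E = 3·8/2 = 12, V = 3·8/4 = 6.

8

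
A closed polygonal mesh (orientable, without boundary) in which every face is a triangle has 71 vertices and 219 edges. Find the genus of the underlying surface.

Every face is a triangle and each edge borders two faces, so 3F = 2·219, giving F = 146.
χ = V − E + F = 71 − 219 + 146 = -2.
For a closed orientable surface χ = 2 − 2g, so g = (2 − (-2))/2 = 2.

2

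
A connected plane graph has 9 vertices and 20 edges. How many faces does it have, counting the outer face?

Euler's formula for a connected plane graph: V − E + F = 2, so F = 2 − 9 + 20 = 13.

13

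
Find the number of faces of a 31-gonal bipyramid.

A bipyramid over an n-gon has 2n triangular faces and n + 2 vertices: V = 31 + 2 = 33, E = 3·31 = 93, F = 2·31 = 62.

62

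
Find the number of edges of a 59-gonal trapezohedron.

The n-trapezohedron (dual of the n-antiprism) has V = 2·59 + 2 = 120, E = 4·59 = 236, F = 2·59 = 118.

236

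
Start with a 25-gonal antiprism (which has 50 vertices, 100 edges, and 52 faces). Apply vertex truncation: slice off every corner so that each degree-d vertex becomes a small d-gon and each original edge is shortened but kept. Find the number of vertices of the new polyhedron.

200

Truncation replaces each original edge-end by a new vertex, so V′ = 2E = 200.
Each original edge survives, and each old vertex of degree d contributes d new edges; summing degrees gives Σd = 2E, so E′ = E + 2E = 3E = 300.
Each original face survives and each original vertex becomes one new face: F′ = F + V = 102.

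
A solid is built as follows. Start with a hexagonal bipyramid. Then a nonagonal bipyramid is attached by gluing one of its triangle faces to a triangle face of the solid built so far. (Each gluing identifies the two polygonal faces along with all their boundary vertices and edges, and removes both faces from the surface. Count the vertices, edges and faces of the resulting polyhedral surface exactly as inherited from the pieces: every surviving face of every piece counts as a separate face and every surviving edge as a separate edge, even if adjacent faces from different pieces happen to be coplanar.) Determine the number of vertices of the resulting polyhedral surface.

A hexagonal bipyramid: V=8, E=18, F=12.
Attach a nonagonal bipyramid (V=11, E=27, F=18) along a 3-gon: merge 3 vertices and 3 edges, delete both glued faces → V=16, E=42, F=28.
Check: V − E + F = 16 − 42 + 28 = 2.

16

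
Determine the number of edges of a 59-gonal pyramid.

A pyramid on an n-gon base has one n-gon and n triangles: V = 59 + 1 = 60, E = 2·59 = 118, F = 59 + 1 = 60.
Check: V − E + F = 60 − 118 + 60 = 2.

118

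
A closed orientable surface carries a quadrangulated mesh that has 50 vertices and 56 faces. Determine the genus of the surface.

Every face is a square, so 2E = 4·56 = 224, giving E = 112.
χ = V − E + F = 50 − 112 + 56 = -6.
For a closed orientable surface χ = 2 − 2g, so g = (2 − (-6))/2 = 4.

4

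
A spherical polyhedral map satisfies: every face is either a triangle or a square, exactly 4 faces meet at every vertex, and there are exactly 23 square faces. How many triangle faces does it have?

Let x be the number of triangles; then F = 23 + x.
Edge–face incidences: 2E = 4·23 + 3·x = 92 + 3x.
Every vertex has degree 4, so 4V = 2E.
Euler: V − E + F = 2 ⇒ (2E)/4 − E + (23 + x) = 2.
Multiply by 8: 2·(2E) − 4·(2E) + 8·(23 + x) = 16, i.e. 184 + 8x − 2·(92 + 3x) = 16.
Collecting terms: 2x = 16, so x = 8.
Then 2E = 92 + 3·8 = 116, so E = 58, V = 2E/4 = 29, F = 23 + 8 = 31.

8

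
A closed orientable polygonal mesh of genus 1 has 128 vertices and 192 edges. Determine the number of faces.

For a closed orientable surface of genus 1, χ = 2 − 2·1 = 0.
F = 0 − V + E = 0 − 128 + 192 = 64.

64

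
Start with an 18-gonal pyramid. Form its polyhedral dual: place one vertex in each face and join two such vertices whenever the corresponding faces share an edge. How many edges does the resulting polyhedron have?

The base solid has V = 19, E = 36, F = 19.
The dual swaps V and F and preserves E: V′ = F = 19, E′ = E = 36, F′ = V = 19.

36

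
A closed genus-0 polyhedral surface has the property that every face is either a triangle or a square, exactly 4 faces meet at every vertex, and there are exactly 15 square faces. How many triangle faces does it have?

8

Let x be the number of triangles; then F = 15 + x.
Edge–face incidences: 2E = 4·15 + 3·x = 60 + 3x.
Every vertex has degree 4, so 4V = 2E.
Euler: V − E + F = 2 ⇒ (2E)/4 − E + (15 + x) = 2.
Multiply by 8: 2·(2E) − 4·(2E) + 8·(15 + x) = 16, i.e. 120 + 8x − 2·(60 + 3x) = 16.
Collecting terms: 2x = 16, so x = 8.
Then 2E = 60 + 3·8 = 84, so E = 42, V = 2E/4 = 21, F = 15 + 8 = 23.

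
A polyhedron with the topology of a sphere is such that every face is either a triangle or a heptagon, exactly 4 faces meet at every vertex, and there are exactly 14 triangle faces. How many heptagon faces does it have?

2

Let x be the number of heptagons; then F = 14 + x.
Edge–face incidences: 2E = 3·14 + 7·x = 42 + 7x.
Every vertex has degree 4, so 4V = 2E.
Euler: V − E + F = 2 ⇒ (2E)/4 − E + (14 + x) = 2.
Multiply by 8: 2·(2E) − 4·(2E) + 8·(14 + x) = 16, i.e. 112 + 8x − 2·(42 + 7x) = 16.
Collecting terms: −6x + 28 = 16, so −6x = −12, so x = 2.
Then 2E = 42 + 7·2 = 56, so E = 28, V = 2E/4 = 14, F = 14 + 2 = 16.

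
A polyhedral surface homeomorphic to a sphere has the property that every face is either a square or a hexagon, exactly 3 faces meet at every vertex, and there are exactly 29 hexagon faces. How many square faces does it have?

Let x be the number of squares; then F = 29 + x.
Edge–face incidences: 2E = 6·29 + 4·x = 174 + 4x.
Every vertex has degree 3, so 3V = 2E.
Euler: V − E + F = 2 ⇒ (2E)/3 − E + (29 + x) = 2.
Multiply by 6: 2·(2E) − 3·(2E) + 6·(29 + x) = 12, i.e. 174 + 6x − (174 + 4x) = 12.
Collecting terms: 2x = 12, so x = 6.
Then 2E = 174 + 4·6 = 198, so E = 99, V = 2E/3 = 66, F = 29 + 6 = 35.

6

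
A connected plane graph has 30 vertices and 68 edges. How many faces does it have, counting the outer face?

40

Euler's formula for a connected plane graph: V − E + F = 2, so F = 2 − 30 + 68 = 40.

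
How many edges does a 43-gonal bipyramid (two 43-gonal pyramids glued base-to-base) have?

A bipyramid over an n-gon has 2n triangular faces and n + 2 vertices: V = 43 + 2 = 45, E = 3·43 = 129, F = 2·43 = 86.

129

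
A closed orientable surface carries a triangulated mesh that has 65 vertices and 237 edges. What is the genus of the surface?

8

Every face is a triangle and each edge borders two faces, so 3F = 2·237, giving F = 158.
χ = V − E + F = 65 − 237 + 158 = -14.
For a closed orientable surface χ = 2 − 2g, so g = (2 − (-14))/2 = 8.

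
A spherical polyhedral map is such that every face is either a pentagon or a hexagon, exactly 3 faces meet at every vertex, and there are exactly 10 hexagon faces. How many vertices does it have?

40

Let x be the number of pentagons; then F = 10 + x.
Edge–face incidences: 2E = 6·10 + 5·x = 60 + 5x.
Every vertex has degree 3, so 3V = 2E.
Euler: V − E + F = 2 ⇒ (2E)/3 − E + (10 + x) = 2.
Multiply by 6: 2·(2E) − 3·(2E) + 6·(10 + x) = 12, i.e. 60 + 6x − (60 + 5x) = 12.
Collecting terms: x = 12.
Then 2E = 60 + 5·12 = 120, so E = 60, V = 2E/3 = 40, F = 10 + 12 = 22.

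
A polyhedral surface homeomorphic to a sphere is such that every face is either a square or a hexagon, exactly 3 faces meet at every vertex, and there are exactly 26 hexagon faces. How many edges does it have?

90

Let x be the number of squares; then F = 26 + x.
Edge–face incidences: 2E = 6·26 + 4·x = 156 + 4x.
Every vertex has degree 3, so 3V = 2E.
Euler: V − E + F = 2 ⇒ (2E)/3 − E + (26 + x) = 2.
Multiply by 6: 2·(2E) − 3·(2E) + 6·(26 + x) = 12, i.e. 156 + 6x − (156 + 4x) = 12.
Collecting terms: 2x = 12, so x = 6.
Then 2E = 156 + 4·6 = 180, so E = 90, V = 2E/3 = 60, F = 26 + 6 = 32.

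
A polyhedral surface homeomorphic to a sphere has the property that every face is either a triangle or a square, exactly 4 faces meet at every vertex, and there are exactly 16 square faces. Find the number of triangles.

Let x be the number of triangles; then F = 16 + x.
Edge–face incidences: 2E = 4·16 + 3·x = 64 + 3x.
Every vertex has degree 4, so 4V = 2E.
Euler: V − E + F = 2 ⇒ (2E)/4 − E + (16 + x) = 2.
Multiply by 8: 2·(2E) − 4·(2E) + 8·(16 + x) = 16, i.e. 128 + 8x − 2·(64 + 3x) = 16.
Collecting terms: 2x = 16, so x = 8.
Then 2E = 64 + 3·8 = 88, so E = 44, V = 2E/4 = 22, F = 16 + 8 = 24.

8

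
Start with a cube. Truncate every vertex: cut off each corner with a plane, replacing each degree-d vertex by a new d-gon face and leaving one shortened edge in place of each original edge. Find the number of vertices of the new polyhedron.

The base solid has V = 8, E = 12, F = 6.
Truncation replaces each original edge-end by a new vertex, so V′ = 2E = 24.
Each original edge survives, and each old vertex of degree d contributes d new edges; summing degrees gives Σd = 2E, so E′ = E + 2E = 3E = 36.
Each original face survives and each original vertex becomes one new face: F′ = F + V = 14.

24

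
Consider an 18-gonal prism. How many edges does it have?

A prism on an n-gon has two n-gon bases and n rectangular sides: V = 2·18 = 36, E = 3·18 = 54, F = 18 + 2 = 20.
Check: V − E + F = 36 − 54 + 20 = 2.

54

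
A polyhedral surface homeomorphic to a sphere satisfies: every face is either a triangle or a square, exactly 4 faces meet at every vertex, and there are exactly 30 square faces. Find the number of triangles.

8

Let x be the number of triangles; then F = 30 + x.
Edge–face incidences: 2E = 4·30 + 3·x = 120 + 3x.
Every vertex has degree 4, so 4V = 2E.
Euler: V − E + F = 2 ⇒ (2E)/4 − E + (30 + x) = 2.
Multiply by 8: 2·(2E) − 4·(2E) + 8·(30 + x) = 16, i.e. 240 + 8x − 2·(120 + 3x) = 16.
Collecting terms: 2x = 16, so x = 8.
Then 2E = 120 + 3·8 = 144, so E = 72, V = 2E/4 = 36, F = 30 + 8 = 38.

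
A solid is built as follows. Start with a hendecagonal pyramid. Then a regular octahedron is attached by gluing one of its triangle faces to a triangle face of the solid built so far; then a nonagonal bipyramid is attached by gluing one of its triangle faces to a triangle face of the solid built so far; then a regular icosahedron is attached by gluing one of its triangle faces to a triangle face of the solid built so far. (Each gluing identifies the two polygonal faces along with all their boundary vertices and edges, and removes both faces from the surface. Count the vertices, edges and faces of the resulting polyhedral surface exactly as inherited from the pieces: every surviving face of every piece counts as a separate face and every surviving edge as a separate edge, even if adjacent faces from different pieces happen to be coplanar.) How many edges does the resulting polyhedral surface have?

82

A hendecagonal pyramid: V=12, E=22, F=12.
Attach a regular octahedron (V=6, E=12, F=8) along a 3-gon: merge 3 vertices and 3 edges, delete both glued faces → V=15, E=31, F=18.
Attach a nonagonal bipyramid (V=11, E=27, F=18) along a 3-gon: merge 3 vertices and 3 edges, delete both glued faces → V=23, E=55, F=34.
Attach a regular icosahedron (V=12, E=30, F=20) along a 3-gon: merge 3 vertices and 3 edges, delete both glued faces → V=32, E=82, F=52.
Check: V − E + F = 32 − 82 + 52 = 2.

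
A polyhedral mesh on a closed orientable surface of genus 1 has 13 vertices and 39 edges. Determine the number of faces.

For a closed orientable surface of genus 1, χ = 2 − 2·1 = 0.
F = 0 − V + E = 0 − 13 + 39 = 26.

26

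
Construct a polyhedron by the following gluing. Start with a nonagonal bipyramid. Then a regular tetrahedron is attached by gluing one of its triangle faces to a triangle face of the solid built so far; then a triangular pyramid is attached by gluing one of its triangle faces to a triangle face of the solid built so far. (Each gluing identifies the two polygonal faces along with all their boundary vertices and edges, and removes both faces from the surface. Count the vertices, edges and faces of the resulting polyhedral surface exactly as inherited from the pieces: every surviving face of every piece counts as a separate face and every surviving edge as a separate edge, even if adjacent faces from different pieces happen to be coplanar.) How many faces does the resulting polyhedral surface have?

22

A nonagonal bipyramid: V=11, E=27, F=18.
Attach a regular tetrahedron (V=4, E=6, F=4) along a 3-gon: merge 3 vertices and 3 edges, delete both glued faces → V=12, E=30, F=20.
Attach a triangular pyramid (V=4, E=6, F=4) along a 3-gon: merge 3 vertices and 3 edges, delete both glued faces → V=13, E=33, F=22.
Check: V − E + F = 13 − 33 + 22 = 2.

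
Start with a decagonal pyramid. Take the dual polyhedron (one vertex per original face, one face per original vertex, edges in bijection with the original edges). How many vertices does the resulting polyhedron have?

The base solid has V = 11, E = 20, F = 11.
The dual swaps V and F and preserves E: V′ = F = 11, E′ = E = 20, F′ = V = 11.

11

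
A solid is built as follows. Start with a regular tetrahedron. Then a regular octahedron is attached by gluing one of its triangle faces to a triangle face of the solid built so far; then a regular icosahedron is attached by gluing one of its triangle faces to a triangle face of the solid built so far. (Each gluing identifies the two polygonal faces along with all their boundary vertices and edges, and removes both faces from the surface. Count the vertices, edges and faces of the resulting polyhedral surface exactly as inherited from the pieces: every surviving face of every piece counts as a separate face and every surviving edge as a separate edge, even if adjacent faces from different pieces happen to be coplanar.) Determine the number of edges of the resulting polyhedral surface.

42

A regular tetrahedron: V=4, E=6, F=4.
Attach a regular octahedron (V=6, E=12, F=8) along a 3-gon: merge 3 vertices and 3 edges, delete both glued faces → V=7, E=15, F=10.
Attach a regular icosahedron (V=12, E=30, F=20) along a 3-gon: merge 3 vertices and 3 edges, delete both glued faces → V=16, E=42, F=28.
Check: V − E + F = 16 − 42 + 28 = 2.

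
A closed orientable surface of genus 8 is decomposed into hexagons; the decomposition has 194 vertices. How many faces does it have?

χ = 2 − 2·8 = -14, and every face is a hexagon so 6F = 2E.
V − E + F = -14 with E = 6F/2 gives 194 − (6/2 − 1)·F = -14, so F = 104 and E = 312.

104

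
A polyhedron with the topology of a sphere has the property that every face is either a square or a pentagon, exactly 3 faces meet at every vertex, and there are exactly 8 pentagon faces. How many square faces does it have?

Let x be the number of squares; then F = 8 + x.
Edge–face incidences: 2E = 5·8 + 4·x = 40 + 4x.
Every vertex has degree 3, so 3V = 2E.
Euler: V − E + F = 2 ⇒ (2E)/3 − E + (8 + x) = 2.
Multiply by 6: 2·(2E) − 3·(2E) + 6·(8 + x) = 12, i.e. 48 + 6x − (40 + 4x) = 12.
Collecting terms: 2x + 8 = 12, so 2x = 4, so x = 2.
Then 2E = 40 + 4·2 = 48, so E = 24, V = 2E/3 = 16, F = 8 + 2 = 10.

2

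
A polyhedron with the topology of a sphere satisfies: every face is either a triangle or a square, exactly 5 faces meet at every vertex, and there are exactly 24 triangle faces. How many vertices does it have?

Let x be the number of squares; then F = 24 + x.
Edge–face incidences: 2E = 3·24 + 4·x = 72 + 4x.
Every vertex has degree 5, so 5V = 2E.
Euler: V − E + F = 2 ⇒ (2E)/5 − E + (24 + x) = 2.
Multiply by 10: 2·(2E) − 5·(2E) + 10·(24 + x) = 20, i.e. 240 + 10x − 3·(72 + 4x) = 20.
Collecting terms: −2x + 24 = 20, so −2x = −4, so x = 2.
Then 2E = 72 + 4·2 = 80, so E = 40, V = 2E/5 = 16, F = 24 + 2 = 26.

16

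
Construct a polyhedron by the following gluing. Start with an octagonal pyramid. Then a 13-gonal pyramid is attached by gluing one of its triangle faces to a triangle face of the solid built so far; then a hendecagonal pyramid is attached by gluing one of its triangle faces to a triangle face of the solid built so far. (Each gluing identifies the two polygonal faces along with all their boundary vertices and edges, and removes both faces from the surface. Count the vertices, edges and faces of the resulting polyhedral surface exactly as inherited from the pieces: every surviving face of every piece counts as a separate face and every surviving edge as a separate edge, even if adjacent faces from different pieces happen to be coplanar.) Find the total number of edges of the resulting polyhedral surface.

An octagonal pyramid: V=9, E=16, F=9.
Attach a 13-gonal pyramid (V=14, E=26, F=14) along a 3-gon: merge 3 vertices and 3 edges, delete both glued faces → V=20, E=39, F=21.
Attach a hendecagonal pyramid (V=12, E=22, F=12) along a 3-gon: merge 3 vertices and 3 edges, delete both glued faces → V=29, E=58, F=31.
Check: V − E + F = 29 − 58 + 31 = 2.

58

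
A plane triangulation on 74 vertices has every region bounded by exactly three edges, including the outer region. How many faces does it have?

144

In a plane triangulation 3F = 2E and V − E + F = 2, so F = 2V − 4 = 2·74 − 4 = 144.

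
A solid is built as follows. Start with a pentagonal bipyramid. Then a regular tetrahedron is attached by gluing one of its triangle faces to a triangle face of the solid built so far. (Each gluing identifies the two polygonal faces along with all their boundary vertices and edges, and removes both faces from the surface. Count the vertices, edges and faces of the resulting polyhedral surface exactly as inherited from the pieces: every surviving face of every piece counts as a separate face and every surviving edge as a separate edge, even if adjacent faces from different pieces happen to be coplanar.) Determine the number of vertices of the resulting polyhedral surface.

8

A pentagonal bipyramid: V=7, E=15, F=10.
Attach a regular tetrahedron (V=4, E=6, F=4) along a 3-gon: merge 3 vertices and 3 edges, delete both glued faces → V=8, E=18, F=12.
Check: V − E + F = 8 − 18 + 12 = 2.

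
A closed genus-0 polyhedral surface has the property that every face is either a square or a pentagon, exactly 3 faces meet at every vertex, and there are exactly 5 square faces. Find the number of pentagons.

Let x be the number of pentagons; then F = 5 + x.
Edge–face incidences: 2E = 4·5 + 5·x = 20 + 5x.
Every vertex has degree 3, so 3V = 2E.
Euler: V − E + F = 2 ⇒ (2E)/3 − E + (5 + x) = 2.
Multiply by 6: 2·(2E) − 3·(2E) + 6·(5 + x) = 12, i.e. 30 + 6x − (20 + 5x) = 12.
Collecting terms: x + 10 = 12, so x = 2.
Then 2E = 20 + 5·2 = 30, so E = 15, V = 2E/3 = 10, F = 5 + 2 = 7.

2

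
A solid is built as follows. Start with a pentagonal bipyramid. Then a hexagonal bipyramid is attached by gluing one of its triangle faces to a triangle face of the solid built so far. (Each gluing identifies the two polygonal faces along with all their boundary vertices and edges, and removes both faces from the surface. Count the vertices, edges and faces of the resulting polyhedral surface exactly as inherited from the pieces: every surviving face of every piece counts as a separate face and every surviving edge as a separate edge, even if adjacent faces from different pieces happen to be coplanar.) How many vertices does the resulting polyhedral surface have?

A pentagonal bipyramid: V=7, E=15, F=10.
Attach a hexagonal bipyramid (V=8, E=18, F=12) along a 3-gon: merge 3 vertices and 3 edges, delete both glued faces → V=12, E=30, F=20.
Check: V − E + F = 12 − 30 + 20 = 2.

12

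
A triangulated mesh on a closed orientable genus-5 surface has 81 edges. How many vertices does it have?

19

χ = 2 − 2·5 = -8, and every face is a triangle so 3F = 2E.
F = 2E/3 = 54. Then V = -8 + E − F = -8 + 81 − 54 = 19.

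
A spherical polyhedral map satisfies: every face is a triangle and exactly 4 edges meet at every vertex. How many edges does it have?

12

Each face has 3 edges and each edge borders two faces, so 2E = 3F.
Each vertex has degree 4, so 4V = 2E and hence V = 3F/4.
Euler: V − E + F = 2 ⇒ (3F/4) − (3F/2) + F = 2.
Multiply by 8: (6 − 12 + 8)F = 16, i.e. 2F = 16.
So F = 8, E = 3·8/2 = 12, V = 3·8/4 = 6.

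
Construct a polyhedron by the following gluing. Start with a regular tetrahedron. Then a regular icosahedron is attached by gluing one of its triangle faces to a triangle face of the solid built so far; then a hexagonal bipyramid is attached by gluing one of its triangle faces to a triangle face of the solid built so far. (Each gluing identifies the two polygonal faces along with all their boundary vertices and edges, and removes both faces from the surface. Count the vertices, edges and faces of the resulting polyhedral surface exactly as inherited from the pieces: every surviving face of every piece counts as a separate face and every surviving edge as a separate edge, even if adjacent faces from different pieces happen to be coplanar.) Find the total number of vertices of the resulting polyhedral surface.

18

A regular tetrahedron: V=4, E=6, F=4.
Attach a regular icosahedron (V=12, E=30, F=20) along a 3-gon: merge 3 vertices and 3 edges, delete both glued faces → V=13, E=33, F=22.
Attach a hexagonal bipyramid (V=8, E=18, F=12) along a 3-gon: merge 3 vertices and 3 edges, delete both glued faces → V=18, E=48, F=32.
Check: V − E + F = 18 − 48 + 32 = 2.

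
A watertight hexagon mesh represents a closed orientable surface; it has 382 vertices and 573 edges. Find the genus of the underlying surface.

1

Every face is a hexagon and each edge borders two faces, so 6F = 2·573, giving F = 191.
χ = V − E + F = 382 − 573 + 191 = 0.
For a closed orientable surface χ = 2 − 2g, so g = (2 − (0))/2 = 1.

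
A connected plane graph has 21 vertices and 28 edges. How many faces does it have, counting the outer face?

9

Euler's formula for a connected plane graph: V − E + F = 2, so F = 2 − 21 + 28 = 9.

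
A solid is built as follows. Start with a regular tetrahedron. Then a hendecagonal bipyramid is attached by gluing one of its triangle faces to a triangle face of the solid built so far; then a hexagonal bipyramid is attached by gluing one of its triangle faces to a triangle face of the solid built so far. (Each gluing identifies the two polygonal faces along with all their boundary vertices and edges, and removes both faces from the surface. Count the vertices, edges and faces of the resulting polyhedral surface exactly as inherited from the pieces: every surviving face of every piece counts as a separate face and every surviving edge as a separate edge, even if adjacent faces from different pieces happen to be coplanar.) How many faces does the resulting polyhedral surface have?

A regular tetrahedron: V=4, E=6, F=4.
Attach a hendecagonal bipyramid (V=13, E=33, F=22) along a 3-gon: merge 3 vertices and 3 edges, delete both glued faces → V=14, E=36, F=24.
Attach a hexagonal bipyramid (V=8, E=18, F=12) along a 3-gon: merge 3 vertices and 3 edges, delete both glued faces → V=19, E=51, F=34.
Check: V − E + F = 19 − 51 + 34 = 2.

34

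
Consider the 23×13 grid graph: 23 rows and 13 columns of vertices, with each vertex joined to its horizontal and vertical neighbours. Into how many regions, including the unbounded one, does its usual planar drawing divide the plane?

265

The grid has V = 23·13 = 299 vertices and E = 23·12 + 13·22 = 562 edges.
F = 2 − V + E = 2 − 299 + 562 = 265.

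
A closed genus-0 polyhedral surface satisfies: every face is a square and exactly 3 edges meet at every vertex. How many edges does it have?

Each face has 4 edges and each edge borders two faces, so 2E = 4F.
Each vertex has degree 3, so 3V = 2E and hence V = 4F/3.
Euler: V − E + F = 2 ⇒ (4F/3) − (4F/2) + F = 2.
Multiply by 6: (8 − 12 + 6)F = 12, i.e. 2F = 12.
So F = 6, E = 4·6/2 = 12, V = 4·6/3 = 8.

12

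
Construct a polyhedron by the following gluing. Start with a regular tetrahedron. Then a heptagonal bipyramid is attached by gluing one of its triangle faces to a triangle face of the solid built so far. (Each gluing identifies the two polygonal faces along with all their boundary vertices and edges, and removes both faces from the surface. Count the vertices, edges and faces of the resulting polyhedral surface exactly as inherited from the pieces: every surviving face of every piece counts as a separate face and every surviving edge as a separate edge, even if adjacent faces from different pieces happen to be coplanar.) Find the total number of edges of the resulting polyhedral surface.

24

A regular tetrahedron: V=4, E=6, F=4.
Attach a heptagonal bipyramid (V=9, E=21, F=14) along a 3-gon: merge 3 vertices and 3 edges, delete both glued faces → V=10, E=24, F=16.
Check: V − E + F = 10 − 24 + 16 = 2.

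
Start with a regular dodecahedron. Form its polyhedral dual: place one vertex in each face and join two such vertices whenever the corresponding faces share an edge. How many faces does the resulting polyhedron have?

20

The base solid has V = 20, E = 30, F = 12.
The dual swaps V and F and preserves E: V′ = F = 12, E′ = E = 30, F′ = V = 20.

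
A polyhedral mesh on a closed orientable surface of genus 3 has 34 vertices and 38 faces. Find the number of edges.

76

For a closed orientable surface of genus 3, χ = 2 − 2·3 = -4.
E = V + F − (-4) = 34 + 38 − (-4) = 76.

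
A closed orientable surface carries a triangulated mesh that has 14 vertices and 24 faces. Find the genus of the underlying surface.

Every face is a triangle, so 2E = 3·24 = 72, giving E = 36.
χ = V − E + F = 14 − 36 + 24 = 2.
For a closed orientable surface χ = 2 − 2g, so g = (2 − (2))/2 = 0.

0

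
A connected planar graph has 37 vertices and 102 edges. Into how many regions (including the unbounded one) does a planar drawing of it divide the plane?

67

Euler's formula for a connected plane graph: V − E + F = 2, so F = 2 − 37 + 102 = 67.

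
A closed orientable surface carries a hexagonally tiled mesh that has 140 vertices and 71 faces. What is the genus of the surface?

Every face is a hexagon, so 2E = 6·71 = 426, giving E = 213.
χ = V − E + F = 140 − 213 + 71 = -2.
For a closed orientable surface χ = 2 − 2g, so g = (2 − (-2))/2 = 2.

2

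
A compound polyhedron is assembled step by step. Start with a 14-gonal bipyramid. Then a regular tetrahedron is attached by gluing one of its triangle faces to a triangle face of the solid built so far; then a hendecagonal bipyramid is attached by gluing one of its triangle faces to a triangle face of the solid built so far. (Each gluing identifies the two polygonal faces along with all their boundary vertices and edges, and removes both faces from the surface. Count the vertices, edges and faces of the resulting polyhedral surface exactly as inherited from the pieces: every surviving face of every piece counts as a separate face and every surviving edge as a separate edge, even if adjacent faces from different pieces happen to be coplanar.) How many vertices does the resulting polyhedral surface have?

27

A 14-gonal bipyramid: V=16, E=42, F=28.
Attach a regular tetrahedron (V=4, E=6, F=4) along a 3-gon: merge 3 vertices and 3 edges, delete both glued faces → V=17, E=45, F=30.
Attach a hendecagonal bipyramid (V=13, E=33, F=22) along a 3-gon: merge 3 vertices and 3 edges, delete both glued faces → V=27, E=75, F=50.
Check: V − E + F = 27 − 75 + 50 = 2.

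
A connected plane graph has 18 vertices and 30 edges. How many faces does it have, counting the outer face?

Euler's formula for a connected plane graph: V − E + F = 2, so F = 2 − 18 + 30 = 14.

14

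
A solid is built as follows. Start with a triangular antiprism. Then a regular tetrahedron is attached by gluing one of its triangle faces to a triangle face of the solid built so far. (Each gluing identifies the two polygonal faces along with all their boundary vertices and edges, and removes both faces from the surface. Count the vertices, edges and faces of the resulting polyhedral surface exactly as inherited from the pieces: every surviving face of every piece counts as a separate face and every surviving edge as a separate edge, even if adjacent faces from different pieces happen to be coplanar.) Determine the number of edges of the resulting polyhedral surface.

A triangular antiprism: V=6, E=12, F=8.
Attach a regular tetrahedron (V=4, E=6, F=4) along a 3-gon: merge 3 vertices and 3 edges, delete both glued faces → V=7, E=15, F=10.
Check: V − E + F = 7 − 15 + 10 = 2.

15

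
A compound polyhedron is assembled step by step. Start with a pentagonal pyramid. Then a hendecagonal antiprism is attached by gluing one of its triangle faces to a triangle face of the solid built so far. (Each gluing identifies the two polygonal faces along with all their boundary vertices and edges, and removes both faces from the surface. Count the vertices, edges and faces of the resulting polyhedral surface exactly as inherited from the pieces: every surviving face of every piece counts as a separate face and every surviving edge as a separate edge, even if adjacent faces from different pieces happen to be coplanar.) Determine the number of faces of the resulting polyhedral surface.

28

A pentagonal pyramid: V=6, E=10, F=6.
Attach a hendecagonal antiprism (V=22, E=44, F=24) along a 3-gon: merge 3 vertices and 3 edges, delete both glued faces → V=25, E=51, F=28.
Check: V − E + F = 25 − 51 + 28 = 2.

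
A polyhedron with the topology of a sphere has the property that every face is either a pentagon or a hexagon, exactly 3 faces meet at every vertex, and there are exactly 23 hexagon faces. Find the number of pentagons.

Let x be the number of pentagons; then F = 23 + x.
Edge–face incidences: 2E = 6·23 + 5·x = 138 + 5x.
Every vertex has degree 3, so 3V = 2E.
Euler: V − E + F = 2 ⇒ (2E)/3 − E + (23 + x) = 2.
Multiply by 6: 2·(2E) − 3·(2E) + 6·(23 + x) = 12, i.e. 138 + 6x − (138 + 5x) = 12.
Collecting terms: x = 12.
Then 2E = 138 + 5·12 = 198, so E = 99, V = 2E/3 = 66, F = 23 + 12 = 35.

12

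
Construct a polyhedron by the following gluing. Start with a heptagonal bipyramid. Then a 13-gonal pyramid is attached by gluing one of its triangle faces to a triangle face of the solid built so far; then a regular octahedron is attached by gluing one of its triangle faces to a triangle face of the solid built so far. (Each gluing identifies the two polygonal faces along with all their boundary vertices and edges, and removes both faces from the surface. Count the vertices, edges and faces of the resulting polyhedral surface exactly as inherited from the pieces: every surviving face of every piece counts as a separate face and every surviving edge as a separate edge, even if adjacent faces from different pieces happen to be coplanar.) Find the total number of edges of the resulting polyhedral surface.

53

A heptagonal bipyramid: V=9, E=21, F=14.
Attach a 13-gonal pyramid (V=14, E=26, F=14) along a 3-gon: merge 3 vertices and 3 edges, delete both glued faces → V=20, E=44, F=26.
Attach a regular octahedron (V=6, E=12, F=8) along a 3-gon: merge 3 vertices and 3 edges, delete both glued faces → V=23, E=53, F=32.
Check: V − E + F = 23 − 53 + 32 = 2.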